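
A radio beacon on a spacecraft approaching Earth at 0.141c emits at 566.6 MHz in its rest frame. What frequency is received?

Relativistic Doppler for frequency: f' = f₀ · √((1 + β)/(1 − β)).
f' = 566.6 × √(1.1410/0.8590) = 566.6 × 1.15251 ≈ 653.0 MHz.

653.0 MHz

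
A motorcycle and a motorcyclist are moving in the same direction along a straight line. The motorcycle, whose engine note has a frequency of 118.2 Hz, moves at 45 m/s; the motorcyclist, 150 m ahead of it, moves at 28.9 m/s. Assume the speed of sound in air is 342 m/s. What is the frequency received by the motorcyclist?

125 Hz

The motorcyclist is ahead, so the motorcycle is moving toward it while the motorcyclist is moving away from the motorcycle.
General Doppler shift: f' = f · (v − v_o)/(v − v_s).
f' = 118.2 × (342 − 28.9)/(342 − 45) = 118.2 × 313.1/297 ≈ 125 Hz.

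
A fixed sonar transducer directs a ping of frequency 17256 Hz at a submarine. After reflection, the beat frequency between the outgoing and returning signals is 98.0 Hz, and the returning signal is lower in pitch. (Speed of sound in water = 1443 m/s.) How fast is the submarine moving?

Double Doppler shift off a moving reflector: f₂ = f₀ · (v + u)/(v − u) (u > 0 toward emitter).
Returning signal is lower, so f₂ = f₀ − Δf = 17256 − 98 = 17158 Hz.
Rearranging, u = v · (f₂ − f₀)/(f₂ + f₀) = 1443 × -98/34414 ≈ -4.1 m/s.
So the submarine is moving at 4.1 m/s away from the emitter.

4.1 m/s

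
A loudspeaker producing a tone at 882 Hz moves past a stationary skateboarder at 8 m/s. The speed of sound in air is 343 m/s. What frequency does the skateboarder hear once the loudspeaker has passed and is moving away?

862 Hz

Receding: f₂ = f · v/(v + v_s) = 882 × 343/351 ≈ 862 Hz.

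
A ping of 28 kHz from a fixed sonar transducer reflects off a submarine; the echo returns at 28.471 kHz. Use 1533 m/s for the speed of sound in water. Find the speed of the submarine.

Double Doppler shift off a moving reflector: f₂ = f₀ · (v + u)/(v − u) (u > 0 toward emitter).
Rearranging, u = v · (f₂ − f₀)/(f₂ + f₀) = 1533 × 0.471/56.471 ≈ 12.8 m/s.
So the submarine is moving at 12.8 m/s toward the emitter.

12.8 m/s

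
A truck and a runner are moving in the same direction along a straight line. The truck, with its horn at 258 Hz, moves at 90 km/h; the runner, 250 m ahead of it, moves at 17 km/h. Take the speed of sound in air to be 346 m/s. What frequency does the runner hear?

90 km/h = 25 m/s; 17 km/h = 4.722 m/s.
The runner is ahead, so the truck is moving toward it while the runner is moving away from the truck.
General Doppler shift: f' = f · (v − v_o)/(v − v_s).
f' = 258 × (346 − 4.722)/(346 − 25) = 258 × 341.28/321 ≈ 274 Hz.

274 Hz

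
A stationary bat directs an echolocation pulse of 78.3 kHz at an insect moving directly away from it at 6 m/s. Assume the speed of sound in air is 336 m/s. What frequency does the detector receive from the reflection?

75.6 kHz

The insect first receives the wave as a moving observer: f₁ = f₀ · (v − u)/v = 78.3 × (336 − 6)/336 ≈ 76.9 kHz.
The reflection then acts as a moving source: f₂ = f₁ · v/(v + u) ≈ 75.6 kHz.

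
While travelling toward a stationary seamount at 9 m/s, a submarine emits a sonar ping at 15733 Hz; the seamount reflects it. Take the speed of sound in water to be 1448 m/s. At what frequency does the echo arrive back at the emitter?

The seamount receives the sound from a moving source: f₁ = f₀ · v/(v − v_e) = 15733 × 1448/1439 ≈ 15831 Hz.
On the return leg the submarine is a moving observer: f₂ = f₁ · (v + v_e)/v = 15831 × 1457/1448 ≈ 15930 Hz.

15930 Hz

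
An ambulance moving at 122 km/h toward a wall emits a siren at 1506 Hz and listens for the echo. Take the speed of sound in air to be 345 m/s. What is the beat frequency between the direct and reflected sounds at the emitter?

122 km/h = 33.89 m/s.
The wall receives the sound from a moving source: f₁ = f₀ · v/(v − v_e) = 1506 × 345/311.11 ≈ 1670 Hz.
On the return leg the ambulance is a moving observer: f₂ = f₁ · (v + v_e)/v = 1670 × 378.89/345 ≈ 1834 Hz.
Beat against the emitted tone: |f₂ − f₀| = 2v_e·f₀/(v − v_e) = 2 × 33.89 × 1506/311.11 ≈ 328 Hz.

328 Hz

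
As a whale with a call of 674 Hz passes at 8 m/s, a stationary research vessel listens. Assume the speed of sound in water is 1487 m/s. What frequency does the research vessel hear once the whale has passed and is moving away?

Receding: f₂ = f · v/(v + v_s) = 674 × 1487/1495 ≈ 670 Hz.

670 Hz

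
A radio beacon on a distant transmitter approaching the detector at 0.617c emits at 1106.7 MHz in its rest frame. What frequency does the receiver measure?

2274.0 MHz

Relativistic Doppler for frequency: f' = f₀ · √((1 + β)/(1 − β)).
f' = 1106.7 × √(1.6170/0.3830) = 1106.7 × 2.05473 ≈ 2274.0 MHz.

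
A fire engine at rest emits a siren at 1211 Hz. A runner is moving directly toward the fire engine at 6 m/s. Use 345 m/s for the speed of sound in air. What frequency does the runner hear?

Only the observer moves, toward the source, so f' = f · (v + v_o)/v.
f' = 1211 × (345 + 6)/345 = 1211 × 351/345 ≈ 1232 Hz.

1232 Hz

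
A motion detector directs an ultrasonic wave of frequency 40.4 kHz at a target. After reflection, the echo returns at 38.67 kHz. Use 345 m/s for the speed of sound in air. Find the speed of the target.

7.5 m/s

Double Doppler shift off a moving reflector: f₂ = f₀ · (v + u)/(v − u) (u > 0 toward emitter).
Rearranging, u = v · (f₂ − f₀)/(f₂ + f₀) = 345 × -1.73/79.07 ≈ -7.5 m/s.
So the target is moving at 7.5 m/s away from the emitter.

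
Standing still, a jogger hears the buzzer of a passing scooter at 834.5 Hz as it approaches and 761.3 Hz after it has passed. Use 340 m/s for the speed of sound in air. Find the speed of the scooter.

f₁/f₂ = (v + v_s)/(v − v_s), so v_s = v · (f₁ − f₂)/(f₁ + f₂).
v_s = 340 × (834.5 − 761.3)/(834.5 + 761.3) = 340 × 73.2/1595.8 ≈ 15.6 m/s.

15.6 m/s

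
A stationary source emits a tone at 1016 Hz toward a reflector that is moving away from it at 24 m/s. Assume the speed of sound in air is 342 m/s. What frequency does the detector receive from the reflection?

At the reflector (a moving observer), f₁ = f₀ · (v − u)/v = 1016 × 318/342 ≈ 945 Hz.
The reflection then acts as a moving source: f₂ = f₁ · v/(v + u) ≈ 883 Hz.

883 Hz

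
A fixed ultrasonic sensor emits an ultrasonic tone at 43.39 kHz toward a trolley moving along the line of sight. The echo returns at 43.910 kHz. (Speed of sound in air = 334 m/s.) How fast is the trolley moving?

Double Doppler shift off a moving reflector: f₂ = f₀ · (v + u)/(v − u) (u > 0 toward emitter).
Rearranging, u = v · (f₂ − f₀)/(f₂ + f₀) = 334 × 0.520/87.300 ≈ 1.99 m/s.
So the trolley is moving at 1.99 m/s toward the emitter.

1.99 m/s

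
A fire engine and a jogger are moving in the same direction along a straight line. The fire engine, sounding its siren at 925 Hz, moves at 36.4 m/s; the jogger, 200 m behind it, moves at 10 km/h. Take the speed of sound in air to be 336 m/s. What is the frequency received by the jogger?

841 Hz

10 km/h = 2.778 m/s.
The jogger is behind, so the fire engine is moving away from it while the jogger is moving toward the fire engine.
With source receding and observer approaching, f' = f · (v + v_o)/(v + v_s).
f' = 925 × (336 + 2.778)/(336 + 36.4) = 925 × 338.78/372.4 ≈ 841 Hz.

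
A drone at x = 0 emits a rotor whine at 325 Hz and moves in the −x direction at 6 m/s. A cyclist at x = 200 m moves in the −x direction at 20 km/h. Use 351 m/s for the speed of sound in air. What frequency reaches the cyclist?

325 Hz

20 km/h = 5.556 m/s.
The observer lies on the +x side, so the source is heading away from the observer and the observer is heading toward the source.
General Doppler shift: f' = f · (v + v_o)/(v + v_s).
f' = 325 × (351 + 5.556)/(351 + 6) = 325 × 356.56/357 ≈ 325 Hz.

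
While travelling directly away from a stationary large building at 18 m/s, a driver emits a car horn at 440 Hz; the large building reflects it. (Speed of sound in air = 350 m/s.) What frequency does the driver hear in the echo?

The large building receives the sound from a moving source: f₁ = f₀ · v/(v + v_e) = 440 × 350/368 ≈ 418 Hz.
On the return leg the driver is a moving observer: f₂ = f₁ · (v − v_e)/v = 418 × 332/350 ≈ 397 Hz.

397 Hz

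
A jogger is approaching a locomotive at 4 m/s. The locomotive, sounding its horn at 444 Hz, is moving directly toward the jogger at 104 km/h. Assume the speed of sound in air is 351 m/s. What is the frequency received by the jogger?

104 km/h = 28.89 m/s.
General Doppler shift: f' = f · (v + v_o)/(v − v_s).
f' = 444 × (351 + 4)/(351 − 28.89) = 444 × 355/322.11 ≈ 489 Hz.

489 Hz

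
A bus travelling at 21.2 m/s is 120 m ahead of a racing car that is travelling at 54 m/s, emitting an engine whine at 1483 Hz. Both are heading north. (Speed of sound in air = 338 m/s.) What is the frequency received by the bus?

The bus is ahead, so the racing car is moving toward it while the bus is moving away from the racing car.
With source approaching and observer receding, f' = f · (v − v_o)/(v − v_s).
f' = 1483 × (338 − 21.2)/(338 − 54) = 1483 × 316.8/284 ≈ 1654 Hz.

1654 Hz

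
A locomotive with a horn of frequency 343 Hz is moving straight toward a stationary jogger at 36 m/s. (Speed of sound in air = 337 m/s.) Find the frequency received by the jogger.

384 Hz

Only the source moves, toward the listener, so f' = f · v/(v − v_s).
f' = 343 × 337/(337 − 36) = 343 × 337/301 ≈ 384 Hz.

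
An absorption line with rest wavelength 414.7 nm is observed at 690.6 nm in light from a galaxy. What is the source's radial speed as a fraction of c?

λ'/λ₀ = 1.6653 > 1 (redshift), so the source is receding.
λ'/λ₀ = √((1 + β)/(1 − β)) for a receding source ⇒ β = (r² − 1)/(r² + 1) with r = λ'/λ₀.
β = (2.7732 − 1)/(2.7732 + 1) ≈ 0.470.

0.470c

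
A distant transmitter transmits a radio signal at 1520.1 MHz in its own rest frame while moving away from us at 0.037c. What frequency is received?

Relativistic Doppler for frequency: f' = f₀ · √((1 − β)/(1 + β)).
f' = 1520.1 × √(0.9630/1.0370) = 1520.1 × 0.96366 ≈ 1464.9 MHz.

1464.9 MHz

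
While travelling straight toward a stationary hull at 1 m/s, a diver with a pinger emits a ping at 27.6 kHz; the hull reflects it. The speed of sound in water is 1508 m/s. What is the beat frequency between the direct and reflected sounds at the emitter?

The hull receives the sound from a moving source: f₁ = f₀ · v/(v − v_e) = 27.6 × 1508/1507 ≈ 27.6183 kHz.
On the return leg the diver with a pinger is a moving observer: f₂ = f₁ · (v + v_e)/v = 27.6183 × 1509/1508 ≈ 27.6366 kHz.
Equivalently f₂ = f₀ · (v + v_e)/(v − v_e).
Beat against the emitted tone (with f₀ = 27600 Hz): |f₂ − f₀| = 2v_e·f₀/(v − v_e) = 2 × 1 × 27600/1507 ≈ 36.6 Hz.

36.6 Hz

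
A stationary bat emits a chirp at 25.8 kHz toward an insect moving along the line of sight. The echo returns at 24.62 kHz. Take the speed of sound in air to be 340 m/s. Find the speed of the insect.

8.0 m/s

Double Doppler shift off a moving reflector: f₂ = f₀ · (v + u)/(v − u) (u > 0 toward emitter).
Rearranging, u = v · (f₂ − f₀)/(f₂ + f₀) = 340 × -1.18/50.42 ≈ -8.0 m/s.
So the insect is moving at 8.0 m/s away from the emitter.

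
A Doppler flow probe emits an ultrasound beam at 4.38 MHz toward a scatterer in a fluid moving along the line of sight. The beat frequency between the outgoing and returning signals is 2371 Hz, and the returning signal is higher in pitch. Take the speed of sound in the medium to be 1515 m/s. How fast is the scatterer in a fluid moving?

0.41 m/s

Double Doppler shift off a moving reflector: f₂ = f₀ · (v + u)/(v − u) (u > 0 toward emitter).
Returning signal is higher, so f₂ = f₀ + Δf = 4380000 + 2371 = 4382371 Hz.
Rearranging, u = v · (f₂ − f₀)/(f₂ + f₀) = 1515 × 2371/8762371 ≈ 0.41 m/s.
So the scatterer in a fluid is moving at 0.41 m/s toward the emitter.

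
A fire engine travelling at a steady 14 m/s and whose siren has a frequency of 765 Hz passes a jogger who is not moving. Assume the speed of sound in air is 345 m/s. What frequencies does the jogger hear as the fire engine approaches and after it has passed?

797 Hz approaching; 735 Hz receding

Approaching: f₁ = f · v/(v − v_s) = 765 × 345/331 ≈ 797 Hz.
Receding: f₂ = f · v/(v + v_s) = 765 × 345/359 ≈ 735 Hz.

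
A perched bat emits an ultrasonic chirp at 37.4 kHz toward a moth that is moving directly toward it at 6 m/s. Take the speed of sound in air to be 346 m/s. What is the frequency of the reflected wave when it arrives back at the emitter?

38.7 kHz

At the moth (a moving observer), f₁ = f₀ · (v + u)/v = 37.4 × 352/346 ≈ 38.0 kHz.
The reflection then acts as a moving source: f₂ = f₁ · v/(v − u) ≈ 38.7 kHz.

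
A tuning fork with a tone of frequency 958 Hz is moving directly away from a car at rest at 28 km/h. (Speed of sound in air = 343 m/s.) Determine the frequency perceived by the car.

937 Hz

28 km/h = 7.778 m/s.
Only the source moves, away from the listener, so f' = f · v/(v + v_s).
f' = 958 × 343/(343 + 7.778) = 958 × 343/350.8 ≈ 937 Hz.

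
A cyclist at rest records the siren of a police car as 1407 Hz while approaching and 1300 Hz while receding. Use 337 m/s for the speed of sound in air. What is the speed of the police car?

f₁/f₂ = (v + v_s)/(v − v_s), so v_s = v · (f₁ − f₂)/(f₁ + f₂).
v_s = 337 × (1407 − 1300)/(1407 + 1300) = 337 × 107/2707 ≈ 13.3 m/s.

13.3 m/s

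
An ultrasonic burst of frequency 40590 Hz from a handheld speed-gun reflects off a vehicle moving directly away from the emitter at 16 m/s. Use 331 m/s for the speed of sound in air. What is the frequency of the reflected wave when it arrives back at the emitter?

At the vehicle (a moving observer), f₁ = f₀ · (v − u)/v = 40590 × 315/331 ≈ 38628 Hz.
The reflection then acts as a moving source: f₂ = f₁ · v/(v + u) ≈ 36847 Hz.

36847 Hz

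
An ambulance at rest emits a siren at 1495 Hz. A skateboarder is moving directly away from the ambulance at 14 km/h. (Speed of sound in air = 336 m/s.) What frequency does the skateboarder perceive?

14 km/h = 3.889 m/s.
Only the observer moves, away from the source, so f' = f · (v − v_o)/v.
f' = 1495 × (336 − 3.889)/336 = 1495 × 332.11/336 ≈ 1478 Hz.

1478 Hz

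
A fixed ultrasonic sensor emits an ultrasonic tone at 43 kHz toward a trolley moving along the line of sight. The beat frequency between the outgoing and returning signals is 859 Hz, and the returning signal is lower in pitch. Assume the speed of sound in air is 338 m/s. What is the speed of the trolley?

Double Doppler shift off a moving reflector: f₂ = f₀ · (v + u)/(v − u) (u > 0 toward emitter).
Returning signal is lower, so f₂ = f₀ − Δf = 43000 − 859 = 42141 Hz.
Rearranging, u = v · (f₂ − f₀)/(f₂ + f₀) = 338 × -859/85141 ≈ -3.4 m/s.
So the trolley is moving at 3.4 m/s away from the emitter.

3.4 m/s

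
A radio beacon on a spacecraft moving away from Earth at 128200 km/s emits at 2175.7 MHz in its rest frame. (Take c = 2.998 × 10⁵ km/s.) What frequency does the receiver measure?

β = v/c = 128200/299800 = 0.4276.
Relativistic Doppler for frequency: f' = f₀ · √((1 − β)/(1 + β)).
f' = 2175.7 × √(0.5724/1.4276) = 2175.7 × 0.63319 ≈ 1377.6 MHz.

1377.6 MHz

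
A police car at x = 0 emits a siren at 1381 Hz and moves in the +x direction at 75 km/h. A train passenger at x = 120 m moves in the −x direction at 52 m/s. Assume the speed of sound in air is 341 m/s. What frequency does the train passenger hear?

75 km/h = 20.83 m/s.
The observer lies on the +x side, so the source is heading toward the observer and the observer is heading toward the source.
General Doppler shift: f' = f · (v + v_o)/(v − v_s).
f' = 1381 × (341 + 52)/(341 − 20.83) = 1381 × 393/320.17 ≈ 1695 Hz.

1695 Hz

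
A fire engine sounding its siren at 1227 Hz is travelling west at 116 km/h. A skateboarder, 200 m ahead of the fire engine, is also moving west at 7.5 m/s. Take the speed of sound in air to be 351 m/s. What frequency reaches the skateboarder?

116 km/h = 32.22 m/s.
The skateboarder is ahead, so the fire engine is moving toward it while the skateboarder is moving away from the fire engine.
Both move, so f' = f · (v − v_o)/(v − v_s).
f' = 1227 × (351 − 7.5)/(351 − 32.22) = 1227 × 343.5/318.78 ≈ 1322 Hz.

1322 Hz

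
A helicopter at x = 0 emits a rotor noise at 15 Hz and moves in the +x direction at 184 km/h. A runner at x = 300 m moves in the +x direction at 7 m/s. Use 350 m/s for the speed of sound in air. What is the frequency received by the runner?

184 km/h = 51.11 m/s.
The observer lies on the +x side, so the source is heading toward the observer and the observer is heading away from the source.
General Doppler shift: f' = f · (v − v_o)/(v − v_s).
f' = 15 × (350 − 7)/(350 − 51.11) = 15 × 343/298.89 ≈ 17.2 Hz.

17.2 Hz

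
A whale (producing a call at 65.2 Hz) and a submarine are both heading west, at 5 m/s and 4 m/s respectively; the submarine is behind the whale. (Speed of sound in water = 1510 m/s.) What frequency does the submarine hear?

65 Hz

The submarine is behind, so the whale is moving away from it while the submarine is moving toward the whale.
Both move, so f' = f · (v + v_o)/(v + v_s).
f' = 65.2 × (1510 + 4)/(1510 + 5) = 65.2 × 1514/1515 ≈ 65 Hz.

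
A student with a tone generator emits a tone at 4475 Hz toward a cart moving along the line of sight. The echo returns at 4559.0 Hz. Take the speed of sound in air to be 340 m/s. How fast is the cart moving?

3.2 m/s

Double Doppler shift off a moving reflector: f₂ = f₀ · (v + u)/(v − u) (u > 0 toward emitter).
Rearranging, u = v · (f₂ − f₀)/(f₂ + f₀) = 340 × 84.0/9034.0 ≈ 3.2 m/s.
So the cart is moving at 3.2 m/s toward the emitter.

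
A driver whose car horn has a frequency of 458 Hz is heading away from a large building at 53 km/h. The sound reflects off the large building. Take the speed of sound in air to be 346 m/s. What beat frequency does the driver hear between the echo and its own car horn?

53 km/h = 14.72 m/s.
The large building receives the sound from a moving source: f₁ = f₀ · v/(v + v_e) = 458 × 346/360.72 ≈ 439.3 Hz.
On the return leg the driver is a moving observer: f₂ = f₁ · (v − v_e)/v = 439.3 × 331.28/346 ≈ 420.6 Hz.
Equivalently f₂ = f₀ · (v − v_e)/(v + v_e).
Beat against the emitted tone: |f₂ − f₀| = 2v_e·f₀/(v + v_e) = 2 × 14.72 × 458/360.72 ≈ 37.4 Hz.

37.4 Hz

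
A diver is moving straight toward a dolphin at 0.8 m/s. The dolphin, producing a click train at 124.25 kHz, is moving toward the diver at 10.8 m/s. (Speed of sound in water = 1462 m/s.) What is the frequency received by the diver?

General Doppler shift: f' = f · (v + v_o)/(v − v_s).
f' = 124.25 × (1462 + 0.8)/(1462 − 10.8) = 124.25 × 1462.8/1451.2 ≈ 125.2 kHz.

125.2 kHz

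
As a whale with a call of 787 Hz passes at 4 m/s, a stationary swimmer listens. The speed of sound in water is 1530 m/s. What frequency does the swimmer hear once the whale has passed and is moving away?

Receding: f₂ = f · v/(v + v_s) = 787 × 1530/1534 ≈ 785 Hz.

785 Hz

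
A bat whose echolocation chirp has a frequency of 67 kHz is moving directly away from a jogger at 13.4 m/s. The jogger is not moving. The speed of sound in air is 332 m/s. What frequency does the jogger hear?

64.4 kHz

With the source moving away from a stationary observer, f' = f · v/(v + v_s).
f' = 67 × 332/(332 + 13.4) = 67 × 332/345.4 ≈ 64.4 kHz.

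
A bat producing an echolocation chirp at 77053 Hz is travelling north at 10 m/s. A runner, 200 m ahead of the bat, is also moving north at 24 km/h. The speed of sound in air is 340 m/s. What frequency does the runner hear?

77831 Hz

24 km/h = 6.667 m/s.
The runner is ahead, so the bat is moving toward it while the runner is moving away from the bat.
General Doppler shift: f' = f · (v − v_o)/(v − v_s).
f' = 77053 × (340 − 6.667)/(340 − 10) = 77053 × 333.33/330 ≈ 77831 Hz.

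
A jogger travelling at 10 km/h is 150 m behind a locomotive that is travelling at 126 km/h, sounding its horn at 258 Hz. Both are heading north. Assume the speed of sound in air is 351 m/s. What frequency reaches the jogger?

236 Hz

126 km/h = 35 m/s; 10 km/h = 2.778 m/s.
The jogger is behind, so the locomotive is moving away from it while the jogger is moving toward the locomotive.
Both move, so f' = f · (v + v_o)/(v + v_s).
f' = 258 × (351 + 2.778)/(351 + 35) = 258 × 353.78/386 ≈ 236 Hz.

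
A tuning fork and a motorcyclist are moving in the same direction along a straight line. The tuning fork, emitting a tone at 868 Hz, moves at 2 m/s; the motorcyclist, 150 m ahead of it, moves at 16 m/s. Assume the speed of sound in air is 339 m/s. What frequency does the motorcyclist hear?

The motorcyclist is ahead, so the tuning fork is moving toward it while the motorcyclist is moving away from the tuning fork.
Both move, so f' = f · (v − v_o)/(v − v_s).
f' = 868 × (339 − 16)/(339 − 2) = 868 × 323/337 ≈ 832 Hz.

832 Hz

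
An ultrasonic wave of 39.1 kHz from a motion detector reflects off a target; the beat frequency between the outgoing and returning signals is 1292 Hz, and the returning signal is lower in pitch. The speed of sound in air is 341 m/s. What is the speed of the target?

5.7 m/s

Double Doppler shift off a moving reflector: f₂ = f₀ · (v + u)/(v − u) (u > 0 toward emitter).
Returning signal is lower, so f₂ = f₀ − Δf = 39100 − 1292 = 37808 Hz.
Rearranging, u = v · (f₂ − f₀)/(f₂ + f₀) = 341 × -1292/76908 ≈ -5.7 m/s.
So the target is moving at 5.7 m/s away from the emitter.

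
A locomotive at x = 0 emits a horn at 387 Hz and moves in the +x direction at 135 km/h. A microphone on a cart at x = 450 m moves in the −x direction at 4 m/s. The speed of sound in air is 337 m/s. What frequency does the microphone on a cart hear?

135 km/h = 37.5 m/s.
The observer lies on the +x side, so the source is heading toward the observer and the observer is heading toward the source.
General Doppler shift: f' = f · (v + v_o)/(v − v_s).
f' = 387 × (337 + 4)/(337 − 37.5) = 387 × 341/299.5 ≈ 441 Hz.

441 Hz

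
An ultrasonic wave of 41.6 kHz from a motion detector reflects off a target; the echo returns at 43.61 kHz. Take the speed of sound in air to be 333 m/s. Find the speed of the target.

7.9 m/s

Double Doppler shift off a moving reflector: f₂ = f₀ · (v + u)/(v − u) (u > 0 toward emitter).
Rearranging, u = v · (f₂ − f₀)/(f₂ + f₀) = 333 × 2.01/85.21 ≈ 7.9 m/s.
So the target is moving at 7.9 m/s toward the emitter.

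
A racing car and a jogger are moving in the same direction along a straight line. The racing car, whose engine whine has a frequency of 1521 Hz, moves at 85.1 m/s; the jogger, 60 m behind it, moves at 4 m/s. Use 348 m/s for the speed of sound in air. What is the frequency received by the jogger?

1236 Hz

The jogger is behind, so the racing car is moving away from it while the jogger is moving toward the racing car.
Both move, so f' = f · (v + v_o)/(v + v_s).
f' = 1521 × (348 + 4)/(348 + 85.1) = 1521 × 352/433.1 ≈ 1236 Hz.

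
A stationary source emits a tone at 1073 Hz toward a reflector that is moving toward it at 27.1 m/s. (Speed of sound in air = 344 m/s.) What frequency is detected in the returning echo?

At the reflector (a moving observer), f₁ = f₀ · (v + u)/v = 1073 × 371.1/344 ≈ 1158 Hz.
On reflection it acts as a source moving toward the stationary detector: f₂ = f₁ · v/(v − u) = 1158 × 344/316.9 ≈ 1257 Hz.

1257 Hz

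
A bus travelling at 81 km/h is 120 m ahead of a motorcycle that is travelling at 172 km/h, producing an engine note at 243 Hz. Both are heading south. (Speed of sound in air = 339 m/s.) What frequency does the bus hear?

172 km/h = 47.78 m/s; 81 km/h = 22.5 m/s.
The bus is ahead, so the motorcycle is moving toward it while the bus is moving away from the motorcycle.
With source approaching and observer receding, f' = f · (v − v_o)/(v − v_s).
f' = 243 × (339 − 22.5)/(339 − 47.78) = 243 × 316.5/291.22 ≈ 264 Hz.

264 Hz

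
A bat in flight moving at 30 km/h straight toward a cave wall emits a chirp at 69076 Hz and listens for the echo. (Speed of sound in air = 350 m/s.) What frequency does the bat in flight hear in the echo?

30 km/h = 8.333 m/s.
The cave wall receives the sound from a moving source: f₁ = f₀ · v/(v − v_e) = 69076 × 350/341.67 ≈ 70761 Hz.
On the return leg the bat in flight is a moving observer: f₂ = f₁ · (v + v_e)/v = 70761 × 358.33/350 ≈ 72446 Hz.

72446 Hz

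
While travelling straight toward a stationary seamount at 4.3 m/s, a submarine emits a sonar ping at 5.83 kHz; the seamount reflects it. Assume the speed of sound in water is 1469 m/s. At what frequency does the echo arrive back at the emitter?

5.86 kHz

The seamount receives the sound from a moving source: f₁ = f₀ · v/(v − v_e) = 5.83 × 1469/1464.7 ≈ 5.85 kHz.
On the return leg the submarine is a moving observer: f₂ = f₁ · (v + v_e)/v = 5.85 × 1473.3/1469 ≈ 5.86 kHz.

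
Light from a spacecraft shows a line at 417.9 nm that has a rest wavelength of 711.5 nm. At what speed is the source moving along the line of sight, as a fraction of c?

0.487c

λ'/λ₀ = 0.5874 < 1 (blueshift), so the source is approaching.
λ'/λ₀ = √((1 − β)/(1 + β)) for an approaching source ⇒ β = (1 − r²)/(1 + r²) with r = λ'/λ₀.
β = (1 − 0.3450)/(1 + 0.3450) ≈ 0.487.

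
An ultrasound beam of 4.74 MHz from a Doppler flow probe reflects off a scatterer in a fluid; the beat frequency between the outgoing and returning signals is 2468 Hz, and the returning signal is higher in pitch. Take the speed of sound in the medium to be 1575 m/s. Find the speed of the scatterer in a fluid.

0.41 m/s

Double Doppler shift off a moving reflector: f₂ = f₀ · (v + u)/(v − u) (u > 0 toward emitter).
Returning signal is higher, so f₂ = f₀ + Δf = 4740000 + 2468 = 4742468 Hz.
Rearranging, u = v · (f₂ − f₀)/(f₂ + f₀) = 1575 × 2468/9482468 ≈ 0.41 m/s.
So the scatterer in a fluid is moving at 0.41 m/s toward the emitter.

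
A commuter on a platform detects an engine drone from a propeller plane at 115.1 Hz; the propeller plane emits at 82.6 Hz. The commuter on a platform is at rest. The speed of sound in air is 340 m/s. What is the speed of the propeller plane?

96 m/s

f' > f, so the propeller plane is approaching.
f' = f · v/(v − v_s) ⇒ v_s = v · |1 − f/f'|.
v_s = 340 × |1 − 82.6/115.1| = 340 × 0.2824 ≈ 96 m/s.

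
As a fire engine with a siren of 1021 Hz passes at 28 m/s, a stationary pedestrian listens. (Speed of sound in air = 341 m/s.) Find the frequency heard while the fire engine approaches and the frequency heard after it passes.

1112 Hz approaching; 944 Hz receding

Approaching: f₁ = f · v/(v − v_s) = 1021 × 341/313 ≈ 1112 Hz.
Receding: f₂ = f · v/(v + v_s) = 1021 × 341/369 ≈ 944 Hz.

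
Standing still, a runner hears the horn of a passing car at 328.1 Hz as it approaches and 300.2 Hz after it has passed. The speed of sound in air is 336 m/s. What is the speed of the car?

f₁/f₂ = (v + v_s)/(v − v_s), so v_s = v · (f₁ − f₂)/(f₁ + f₂).
v_s = 336 × (328.1 − 300.2)/(328.1 + 300.2) = 336 × 27.9/628.3 ≈ 14.9 m/s.

14.9 m/s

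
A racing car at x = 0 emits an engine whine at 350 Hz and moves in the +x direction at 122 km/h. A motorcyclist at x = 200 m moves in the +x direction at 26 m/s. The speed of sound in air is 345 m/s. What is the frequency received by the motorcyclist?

359 Hz

122 km/h = 33.89 m/s.
The observer lies on the +x side, so the source is heading toward the observer and the observer is heading away from the source.
Both move, so f' = f · (v − v_o)/(v − v_s).
f' = 350 × (345 − 26)/(345 − 33.89) = 350 × 319/311.11 ≈ 359 Hz.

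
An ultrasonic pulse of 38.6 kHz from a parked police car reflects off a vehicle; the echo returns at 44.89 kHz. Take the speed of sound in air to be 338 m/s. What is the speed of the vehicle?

25 m/s

Double Doppler shift off a moving reflector: f₂ = f₀ · (v + u)/(v − u) (u > 0 toward emitter).
Rearranging, u = v · (f₂ − f₀)/(f₂ + f₀) = 338 × 6.29/83.49 ≈ 25 m/s.
So the vehicle is moving at 25 m/s toward the emitter.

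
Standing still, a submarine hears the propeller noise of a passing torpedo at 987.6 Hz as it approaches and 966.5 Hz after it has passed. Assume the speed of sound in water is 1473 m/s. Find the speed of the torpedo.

f₁/f₂ = (v + v_s)/(v − v_s), so v_s = v · (f₁ − f₂)/(f₁ + f₂).
v_s = 1473 × (987.6 − 966.5)/(987.6 + 966.5) = 1473 × 21.1/1954.1 ≈ 15.9 m/s.

15.9 m/s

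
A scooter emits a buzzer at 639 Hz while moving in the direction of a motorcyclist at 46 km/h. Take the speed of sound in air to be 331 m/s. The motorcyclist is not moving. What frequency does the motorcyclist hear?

46 km/h = 12.78 m/s.
With the source moving toward a stationary observer, f' = f · v/(v − v_s).
f' = 639 × 331/(331 − 12.78) = 639 × 331/318.2 ≈ 665 Hz.

665 Hz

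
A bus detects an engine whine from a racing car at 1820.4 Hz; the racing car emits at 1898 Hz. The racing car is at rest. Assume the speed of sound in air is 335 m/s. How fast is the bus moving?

f' < f, so the bus is receding.
f' = f · (v − v_o)/v ⇒ v_o = v · |f'/f − 1|.
v_o = 335 × |1820.4/1898 − 1| = 335 × 0.04089 ≈ 13.7 m/s.

13.7 m/s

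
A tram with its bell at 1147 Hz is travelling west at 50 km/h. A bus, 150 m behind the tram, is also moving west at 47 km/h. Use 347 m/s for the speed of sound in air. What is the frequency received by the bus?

50 km/h = 13.89 m/s; 47 km/h = 13.06 m/s.
The bus is behind, so the tram is moving away from it while the bus is moving toward the tram.
Both move, so f' = f · (v + v_o)/(v + v_s).
f' = 1147 × (347 + 13.06)/(347 + 13.89) = 1147 × 360.06/360.89 ≈ 1144 Hz.

1144 Hz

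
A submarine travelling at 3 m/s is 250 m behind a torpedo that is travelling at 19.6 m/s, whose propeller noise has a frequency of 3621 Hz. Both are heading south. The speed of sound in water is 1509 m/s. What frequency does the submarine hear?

3582 Hz

The submarine is behind, so the torpedo is moving away from it while the submarine is moving toward the torpedo.
Both move, so f' = f · (v + v_o)/(v + v_s).
f' = 3621 × (1509 + 3)/(1509 + 19.6) = 3621 × 1512/1528.6 ≈ 3582 Hz.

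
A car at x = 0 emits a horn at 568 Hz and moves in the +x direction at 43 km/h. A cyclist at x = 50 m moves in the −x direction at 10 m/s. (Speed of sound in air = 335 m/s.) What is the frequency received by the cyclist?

607 Hz

43 km/h = 11.94 m/s.
The observer lies on the +x side, so the source is heading toward the observer and the observer is heading toward the source.
With source approaching and observer approaching, f' = f · (v + v_o)/(v − v_s).
f' = 568 × (335 + 10)/(335 − 11.94) = 568 × 345/323.06 ≈ 607 Hz.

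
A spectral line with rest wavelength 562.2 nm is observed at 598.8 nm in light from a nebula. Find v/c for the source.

λ'/λ₀ = 1.0651 > 1 (redshift), so the source is receding.
λ'/λ₀ = √((1 + β)/(1 − β)) for a receding source ⇒ β = (r² − 1)/(r² + 1) with r = λ'/λ₀.
β = (1.1344 − 1)/(1.1344 + 1) ≈ 0.063.

0.063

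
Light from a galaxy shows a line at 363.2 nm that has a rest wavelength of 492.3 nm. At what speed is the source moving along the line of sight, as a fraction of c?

λ'/λ₀ = 0.7378 < 1 (blueshift), so the source is approaching.
λ'/λ₀ = √((1 − β)/(1 + β)) for an approaching source ⇒ β = (1 − r²)/(1 + r²) with r = λ'/λ₀.
β = (1 − 0.5443)/(1 + 0.5443) ≈ 0.295.

0.295c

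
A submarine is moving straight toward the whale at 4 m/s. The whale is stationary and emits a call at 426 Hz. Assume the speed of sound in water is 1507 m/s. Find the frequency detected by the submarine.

427 Hz

Only the observer moves, toward the source, so f' = f · (v + v_o)/v.
f' = 426 × (1507 + 4)/1507 = 426 × 1511/1507 ≈ 427 Hz.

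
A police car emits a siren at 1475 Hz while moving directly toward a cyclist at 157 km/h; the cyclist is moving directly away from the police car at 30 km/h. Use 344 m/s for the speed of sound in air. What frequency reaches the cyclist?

1648 Hz

157 km/h = 43.61 m/s; 30 km/h = 8.333 m/s.
With source approaching and observer receding, f' = f · (v − v_o)/(v − v_s).
f' = 1475 × (344 − 8.333)/(344 − 43.61) = 1475 × 335.67/300.39 ≈ 1648 Hz.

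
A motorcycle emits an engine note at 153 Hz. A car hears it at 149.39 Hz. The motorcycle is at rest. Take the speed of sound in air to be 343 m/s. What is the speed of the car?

f' < f, so the car is receding.
f' = f · (v − v_o)/v ⇒ v_o = v · |f'/f − 1|.
v_o = 343 × |149.39/153 − 1| = 343 × 0.02359 ≈ 8.1 m/s.

8.1 m/s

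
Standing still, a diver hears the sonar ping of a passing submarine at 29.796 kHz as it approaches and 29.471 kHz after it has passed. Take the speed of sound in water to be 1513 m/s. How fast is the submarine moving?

f₁/f₂ = (v + v_s)/(v − v_s), so v_s = v · (f₁ − f₂)/(f₁ + f₂).
v_s = 1513 × (29.796 − 29.471)/(29.796 + 29.471) = 1513 × 0.325/59.267 ≈ 8.3 m/s.

8.3 m/s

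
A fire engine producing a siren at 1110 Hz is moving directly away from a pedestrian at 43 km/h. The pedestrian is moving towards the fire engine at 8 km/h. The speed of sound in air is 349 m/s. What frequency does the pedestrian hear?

1080 Hz

43 km/h = 11.94 m/s; 8 km/h = 2.222 m/s.
General Doppler shift: f' = f · (v + v_o)/(v + v_s).
f' = 1110 × (349 + 2.222)/(349 + 11.94) = 1110 × 351.22/360.94 ≈ 1080 Hz.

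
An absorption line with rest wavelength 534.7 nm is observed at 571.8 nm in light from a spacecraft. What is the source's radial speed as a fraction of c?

0.067

λ'/λ₀ = 1.0694 > 1 (redshift), so the source is receding.
λ'/λ₀ = √((1 + β)/(1 − β)) for a receding source ⇒ β = (r² − 1)/(r² + 1) with r = λ'/λ₀.
β = (1.1436 − 1)/(1.1436 + 1) ≈ 0.067.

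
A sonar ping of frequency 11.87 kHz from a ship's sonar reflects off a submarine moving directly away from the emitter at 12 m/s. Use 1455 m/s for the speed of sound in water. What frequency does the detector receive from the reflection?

11.68 kHz

At the submarine (a moving observer), f₁ = f₀ · (v − u)/v = 11.87 × 1443/1455 ≈ 11.77 kHz.
On reflection it acts as a source moving away from the stationary detector: f₂ = f₁ · v/(v + u) = 11.77 × 1455/1467 ≈ 11.68 kHz.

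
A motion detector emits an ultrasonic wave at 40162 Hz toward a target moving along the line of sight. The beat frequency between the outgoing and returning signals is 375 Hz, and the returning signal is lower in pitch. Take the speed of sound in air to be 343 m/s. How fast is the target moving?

1.61 m/s

Double Doppler shift off a moving reflector: f₂ = f₀ · (v + u)/(v − u) (u > 0 toward emitter).
Returning signal is lower, so f₂ = f₀ − Δf = 40162 − 375 = 39787 Hz.
Rearranging, u = v · (f₂ − f₀)/(f₂ + f₀) = 343 × -375/79949 ≈ -1.61 m/s.
So the target is moving at 1.61 m/s away from the emitter.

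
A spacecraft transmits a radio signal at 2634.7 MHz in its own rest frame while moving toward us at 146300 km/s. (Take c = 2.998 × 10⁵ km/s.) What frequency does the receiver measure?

β = v/c = 146300/299800 = 0.4880.
Relativistic Doppler for frequency: f' = f₀ · √((1 + β)/(1 − β)).
f' = 2634.7 × √(1.4880/0.5120) = 2634.7 × 1.70475 ≈ 4491.5 MHz.

4491.5 MHz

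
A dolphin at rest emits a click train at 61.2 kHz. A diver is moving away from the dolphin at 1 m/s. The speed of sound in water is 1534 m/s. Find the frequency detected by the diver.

Moving observer, stationary source: f' = f · (v − v_o)/v.
f' = 61.2 × (1534 − 1)/1534 = 61.2 × 1533/1534 ≈ 61.2 kHz.

61.2 kHz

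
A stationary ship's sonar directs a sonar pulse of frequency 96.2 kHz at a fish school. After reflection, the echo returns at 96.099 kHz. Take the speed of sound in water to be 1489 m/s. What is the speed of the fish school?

Double Doppler shift off a moving reflector: f₂ = f₀ · (v + u)/(v − u) (u > 0 toward emitter).
Rearranging, u = v · (f₂ − f₀)/(f₂ + f₀) = 1489 × -0.101/192.299 ≈ -0.78 m/s.
So the fish school is moving at 0.78 m/s away from the emitter.

0.78 m/s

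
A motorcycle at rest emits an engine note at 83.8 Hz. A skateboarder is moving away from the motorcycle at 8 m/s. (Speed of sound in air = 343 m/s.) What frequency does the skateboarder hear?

Moving observer, stationary source: f' = f · (v − v_o)/v.
f' = 83.8 × (343 − 8)/343 = 83.8 × 335/343 ≈ 82 Hz.

82 Hz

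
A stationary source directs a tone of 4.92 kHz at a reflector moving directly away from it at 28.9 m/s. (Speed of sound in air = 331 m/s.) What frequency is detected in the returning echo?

4.13 kHz

The reflector first receives the wave as a moving observer: f₁ = f₀ · (v − u)/v = 4.92 × (331 − 28.9)/331 ≈ 4.49 kHz.
The reflection then acts as a moving source: f₂ = f₁ · v/(v + u) ≈ 4.13 kHz.
Equivalently f₂ = f₀ · (v − u)/(v + u).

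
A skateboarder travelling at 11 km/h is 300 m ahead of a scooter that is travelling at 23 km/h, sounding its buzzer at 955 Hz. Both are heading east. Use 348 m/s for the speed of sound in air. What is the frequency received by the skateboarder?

964 Hz

23 km/h = 6.389 m/s; 11 km/h = 3.056 m/s.
The skateboarder is ahead, so the scooter is moving toward it while the skateboarder is moving away from the scooter.
Both move, so f' = f · (v − v_o)/(v − v_s).
f' = 955 × (348 − 3.056)/(348 − 6.389) = 955 × 344.94/341.61 ≈ 964 Hz.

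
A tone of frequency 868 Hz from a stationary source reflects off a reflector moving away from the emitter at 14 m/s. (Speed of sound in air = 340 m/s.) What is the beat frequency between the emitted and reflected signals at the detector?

At the reflector (a moving observer), f₁ = f₀ · (v − u)/v = 868 × 326/340 ≈ 832.3 Hz.
The reflection then acts as a moving source: f₂ = f₁ · v/(v + u) ≈ 799.3 Hz.
Equivalently f₂ = f₀ · (v − u)/(v + u).
Beat frequency: |f₂ − f₀| = 2u·f₀/(v + u) = 2 × 14 × 868/354 ≈ 69 Hz.

69 Hz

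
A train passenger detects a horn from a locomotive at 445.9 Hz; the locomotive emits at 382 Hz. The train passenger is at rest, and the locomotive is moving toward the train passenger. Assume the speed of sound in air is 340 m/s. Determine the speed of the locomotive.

49 m/s

f' = f · v/(v − v_s) ⇒ v_s = v · |1 − f/f'|.
v_s = 340 × |1 − 382/445.9| = 340 × 0.1433 ≈ 49 m/s.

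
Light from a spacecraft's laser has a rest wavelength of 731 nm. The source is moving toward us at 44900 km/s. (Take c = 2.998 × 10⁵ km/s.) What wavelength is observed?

β = v/c = 44900/299800 = 0.1498.
Relativistic Doppler for wavelength: λ' = λ₀ · √((1 − β)/(1 + β)).
λ' = 731 × √(0.8502/1.1498) = 731 × 0.85993 ≈ 628.6 nm.

628.6 nm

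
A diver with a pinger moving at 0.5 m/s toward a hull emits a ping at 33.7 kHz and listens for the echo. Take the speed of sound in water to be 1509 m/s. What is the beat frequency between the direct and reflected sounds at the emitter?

The hull receives the sound from a moving source: f₁ = f₀ · v/(v − v_e) = 33.7 × 1509/1508.5 ≈ 33.7112 kHz.
On the return leg the diver with a pinger is a moving observer: f₂ = f₁ · (v + v_e)/v = 33.7112 × 1509.5/1509 ≈ 33.7223 kHz.
Equivalently f₂ = f₀ · (v + v_e)/(v − v_e).
Beat against the emitted tone (with f₀ = 33700 Hz): |f₂ − f₀| = 2v_e·f₀/(v − v_e) = 2 × 0.5 × 33700/1508.5 ≈ 22.3 Hz.

22.3 Hz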